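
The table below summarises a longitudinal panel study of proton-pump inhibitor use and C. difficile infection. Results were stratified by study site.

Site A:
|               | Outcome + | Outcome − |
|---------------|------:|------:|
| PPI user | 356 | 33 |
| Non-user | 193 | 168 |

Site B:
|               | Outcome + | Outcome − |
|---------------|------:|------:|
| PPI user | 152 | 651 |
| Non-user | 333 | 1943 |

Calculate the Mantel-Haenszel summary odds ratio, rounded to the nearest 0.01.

2.23

OR_MH = Σ(aᵢdᵢ/nᵢ) / Σ(bᵢcᵢ/nᵢ), where nᵢ is the stratum total.
Stratum 1 (Site A): n = 750; a·d/n = 356·168/750 = 79.7440; b·c/n = 33·193/750 = 8.4920
Stratum 2 (Site B): n = 3079; a·d/n = 152·1943/3079 = 95.9195; b·c/n = 651·333/3079 = 70.4070
OR_MH = (79.7440 + 95.9195) / (8.4920 + 70.4070) = 175.6635 / 78.8990 = 2.22644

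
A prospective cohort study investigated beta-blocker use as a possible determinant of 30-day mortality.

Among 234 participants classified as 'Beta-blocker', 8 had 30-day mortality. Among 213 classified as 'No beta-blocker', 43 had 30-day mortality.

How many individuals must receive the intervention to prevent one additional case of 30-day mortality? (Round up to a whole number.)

Risk in treated group = 8/234 = 0.03419; risk in control = 43/213 = 0.20188.
Absolute risk reduction = 0.20188 − 0.03419 = 0.16769
NNT = 1 / ARR = 1 / 0.16769 = 5.963 → round up → 6

6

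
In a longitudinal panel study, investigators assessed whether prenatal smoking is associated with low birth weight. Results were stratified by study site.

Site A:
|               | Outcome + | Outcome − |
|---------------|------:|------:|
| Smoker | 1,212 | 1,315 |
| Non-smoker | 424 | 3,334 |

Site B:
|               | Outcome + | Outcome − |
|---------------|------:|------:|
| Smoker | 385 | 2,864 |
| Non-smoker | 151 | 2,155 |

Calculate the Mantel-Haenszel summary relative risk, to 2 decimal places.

3.42

RR_MH = Σ(aᵢ·n₀ᵢ/nᵢ) / Σ(cᵢ·n₁ᵢ/nᵢ), with n₁ᵢ = aᵢ+bᵢ (exposed), n₀ᵢ = cᵢ+dᵢ (unexposed), nᵢ = n₁ᵢ+n₀ᵢ.
Stratum 1 (Site A): n₁ = 2527, n₀ = 3758, n = 6285; a·n₀/n = 1212·3758/6285 = 724.6931; c·n₁/n = 424·2527/6285 = 170.4770
Stratum 2 (Site B): n₁ = 3249, n₀ = 2306, n = 5555; a·n₀/n = 385·2306/5555 = 159.8218; c·n₁/n = 151·3249/5555 = 88.3167
RR_MH = (724.6931 + 159.8218) / (170.4770 + 88.3167) = 884.5149 / 258.7937 = 3.41784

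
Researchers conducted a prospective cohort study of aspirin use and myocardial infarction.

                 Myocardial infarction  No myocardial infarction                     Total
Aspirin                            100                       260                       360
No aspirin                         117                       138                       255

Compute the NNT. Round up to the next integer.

6

Risk in treated group = 100/360 = 0.27778; risk in control = 117/255 = 0.45882.
Absolute risk reduction = 0.45882 − 0.27778 = 0.18105
NNT = 1 / ARR = 1 / 0.18105 = 5.523 → round up → 6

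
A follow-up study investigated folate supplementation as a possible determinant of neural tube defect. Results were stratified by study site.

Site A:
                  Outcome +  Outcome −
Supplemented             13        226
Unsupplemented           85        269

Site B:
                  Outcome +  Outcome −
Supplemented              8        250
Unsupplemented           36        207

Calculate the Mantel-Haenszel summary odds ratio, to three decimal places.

OR_MH = Σ(aᵢdᵢ/nᵢ) / Σ(bᵢcᵢ/nᵢ), where nᵢ is the stratum total.
Stratum 1 (Site A): n = 593; a·d/n = 13·269/593 = 5.8971; b·c/n = 226·85/593 = 32.3946
Stratum 2 (Site B): n = 501; a·d/n = 8·207/501 = 3.3054; b·c/n = 250·36/501 = 17.9641
OR_MH = (5.8971 + 3.3054) / (32.3946 + 17.9641) = 9.2025 / 50.3587 = 0.18274

0.183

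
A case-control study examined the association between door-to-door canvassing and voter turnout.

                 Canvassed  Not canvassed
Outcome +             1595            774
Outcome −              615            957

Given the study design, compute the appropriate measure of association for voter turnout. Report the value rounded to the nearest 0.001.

Reading the table with exposure as columns: a = 1595 (Canvassed, case), b = 615 (Canvassed, non-case), c = 774 (Not canvassed, case), d = 957.
This is a case-control study: participants were sampled on outcome status, so risks in the source population cannot be estimated directly — relative risk is not valid here. The odds ratio is the appropriate measure.
OR = (a·d)/(b·c) = (1595 × 957) / (615 × 774) = 1526415 / 476010 = 3.20669

3.207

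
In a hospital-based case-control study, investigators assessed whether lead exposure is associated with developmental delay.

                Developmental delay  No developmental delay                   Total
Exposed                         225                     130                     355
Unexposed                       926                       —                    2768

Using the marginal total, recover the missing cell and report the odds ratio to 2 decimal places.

3.44

The missing cell is in the unexposed row: 2768 − 926 = 1842.
So a = 225, b = 130, c = 926, d = 1842.
OR = (a·d)/(b·c) = (225 × 1842) / (130 × 926) = 414450 / 120380 = 3.44285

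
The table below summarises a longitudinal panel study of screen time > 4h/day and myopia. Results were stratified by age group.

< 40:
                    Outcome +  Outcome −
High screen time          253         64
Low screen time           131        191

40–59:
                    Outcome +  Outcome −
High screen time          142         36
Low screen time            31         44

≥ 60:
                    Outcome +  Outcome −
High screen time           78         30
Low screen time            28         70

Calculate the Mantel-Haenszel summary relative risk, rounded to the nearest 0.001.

2.037

RR_MH = Σ(aᵢ·n₀ᵢ/nᵢ) / Σ(cᵢ·n₁ᵢ/nᵢ), with n₁ᵢ = aᵢ+bᵢ (exposed), n₀ᵢ = cᵢ+dᵢ (unexposed), nᵢ = n₁ᵢ+n₀ᵢ.
Stratum 1 (< 40): n₁ = 317, n₀ = 322, n = 639; a·n₀/n = 253·322/639 = 127.4898; c·n₁/n = 131·317/639 = 64.9875
Stratum 2 (40–59): n₁ = 178, n₀ = 75, n = 253; a·n₀/n = 142·75/253 = 42.0949; c·n₁/n = 31·178/253 = 21.8103
Stratum 3 (≥ 60): n₁ = 108, n₀ = 98, n = 206; a·n₀/n = 78·98/206 = 37.1068; c·n₁/n = 28·108/206 = 14.6796
RR_MH = (127.4898 + 42.0949 + 37.1068) / (64.9875 + 21.8103 + 14.6796) = 206.6915 / 101.4774 = 2.03682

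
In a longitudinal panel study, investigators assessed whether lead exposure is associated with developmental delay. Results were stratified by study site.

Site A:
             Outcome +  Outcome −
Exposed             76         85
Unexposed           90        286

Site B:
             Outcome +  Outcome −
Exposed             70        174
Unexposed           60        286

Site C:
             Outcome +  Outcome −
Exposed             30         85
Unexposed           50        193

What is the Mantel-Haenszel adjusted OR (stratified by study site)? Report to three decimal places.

2.068

OR_MH = Σ(aᵢdᵢ/nᵢ) / Σ(bᵢcᵢ/nᵢ), where nᵢ is the stratum total.
Stratum 1 (Site A): n = 537; a·d/n = 76·286/537 = 40.4767; b·c/n = 85·90/537 = 14.2458
Stratum 2 (Site B): n = 590; a·d/n = 70·286/590 = 33.9322; b·c/n = 174·60/590 = 17.6949
Stratum 3 (Site C): n = 358; a·d/n = 30·193/358 = 16.1732; b·c/n = 85·50/358 = 11.8715
OR_MH = (40.4767 + 33.9322 + 16.1732) / (14.2458 + 17.6949 + 11.8715) = 90.5821 / 43.8122 = 2.06751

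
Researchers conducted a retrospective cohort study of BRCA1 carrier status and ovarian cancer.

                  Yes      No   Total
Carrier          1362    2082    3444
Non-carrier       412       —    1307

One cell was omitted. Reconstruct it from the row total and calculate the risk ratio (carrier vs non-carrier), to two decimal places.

1.25

The missing cell is in the unexposed row: 1307 − 412 = 895.
So a = 1362, b = 2082, c = 412, d = 895.
RR = [a/(a+b)] / [c/(c+d)] = (1362/3444) / (412/1307) = 0.39547/0.31523 = 1.25456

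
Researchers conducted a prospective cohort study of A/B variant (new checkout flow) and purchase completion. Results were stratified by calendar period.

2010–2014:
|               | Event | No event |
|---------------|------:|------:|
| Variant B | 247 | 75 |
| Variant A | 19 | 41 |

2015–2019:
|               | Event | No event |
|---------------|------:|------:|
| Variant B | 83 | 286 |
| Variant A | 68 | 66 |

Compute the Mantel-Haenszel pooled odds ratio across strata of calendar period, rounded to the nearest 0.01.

OR_MH = Σ(aᵢdᵢ/nᵢ) / Σ(bᵢcᵢ/nᵢ), where nᵢ is the stratum total.
Stratum 1 (2010–2014): n = 382; a·d/n = 247·41/382 = 26.5105; b·c/n = 75·19/382 = 3.7304
Stratum 2 (2015–2019): n = 503; a·d/n = 83·66/503 = 10.8907; b·c/n = 286·68/503 = 38.6640
OR_MH = (26.5105 + 10.8907) / (3.7304 + 38.6640) = 37.4011 / 42.3944 = 0.88222

0.88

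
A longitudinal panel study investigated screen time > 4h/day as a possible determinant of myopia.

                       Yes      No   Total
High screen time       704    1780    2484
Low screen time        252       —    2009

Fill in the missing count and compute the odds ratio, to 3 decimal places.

The missing cell is in the unexposed row: 2009 − 252 = 1757.
So a = 704, b = 1780, c = 252, d = 1757.
OR = (a·d)/(b·c) = (704 × 1757) / (1780 × 252) = 1236928 / 448560 = 2.75755

2.758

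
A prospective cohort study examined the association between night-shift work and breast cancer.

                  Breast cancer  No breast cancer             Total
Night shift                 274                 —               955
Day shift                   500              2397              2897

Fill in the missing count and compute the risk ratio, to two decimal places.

1.66

The missing cell is in the exposed row: 955 − 274 = 681.
So a = 274, b = 681, c = 500, d = 2397.
RR = [a/(a+b)] / [c/(c+d)] = (274/955) / (500/2897) = 0.28691/0.17259 = 1.66236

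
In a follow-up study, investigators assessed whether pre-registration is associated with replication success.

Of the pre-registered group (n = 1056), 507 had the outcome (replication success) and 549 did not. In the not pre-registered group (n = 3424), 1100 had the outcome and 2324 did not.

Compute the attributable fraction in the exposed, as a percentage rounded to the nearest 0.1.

33.1

From the description: a = 507, b = 549, c = 1100, d = 2324.
Risk in exposed = 507/1056 = 0.48011; risk in unexposed = 1100/3424 = 0.32126.
RR = 0.48011/0.32126 = 1.49446
AR% = (RR − 1)/RR × 100 = (1.49446 − 1)/1.49446 × 100 = 33.0863%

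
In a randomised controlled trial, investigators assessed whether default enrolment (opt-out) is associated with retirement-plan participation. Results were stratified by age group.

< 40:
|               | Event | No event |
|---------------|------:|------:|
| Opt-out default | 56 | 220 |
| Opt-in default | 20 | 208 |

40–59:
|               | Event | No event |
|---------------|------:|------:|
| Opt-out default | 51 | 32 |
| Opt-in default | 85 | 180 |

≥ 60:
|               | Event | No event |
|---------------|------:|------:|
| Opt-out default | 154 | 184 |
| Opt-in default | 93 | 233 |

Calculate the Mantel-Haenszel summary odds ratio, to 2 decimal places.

2.45

OR_MH = Σ(aᵢdᵢ/nᵢ) / Σ(bᵢcᵢ/nᵢ), where nᵢ is the stratum total.
Stratum 1 (< 40): n = 504; a·d/n = 56·208/504 = 23.1111; b·c/n = 220·20/504 = 8.7302
Stratum 2 (40–59): n = 348; a·d/n = 51·180/348 = 26.3793; b·c/n = 32·85/348 = 7.8161
Stratum 3 (≥ 60): n = 664; a·d/n = 154·233/664 = 54.0392; b·c/n = 184·93/664 = 25.7711
OR_MH = (23.1111 + 26.3793 + 54.0392) / (8.7302 + 7.8161 + 25.7711) = 103.5296 / 42.3173 = 2.44651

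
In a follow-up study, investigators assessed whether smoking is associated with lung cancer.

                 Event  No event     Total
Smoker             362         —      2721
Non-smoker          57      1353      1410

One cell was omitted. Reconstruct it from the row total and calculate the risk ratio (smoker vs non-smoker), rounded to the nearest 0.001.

The missing cell is in the exposed row: 2721 − 362 = 2359.
So a = 362, b = 2359, c = 57, d = 1353.
RR = [a/(a+b)] / [c/(c+d)] = (362/2721) / (57/1410) = 0.13304/0.04043 = 3.29097

3.291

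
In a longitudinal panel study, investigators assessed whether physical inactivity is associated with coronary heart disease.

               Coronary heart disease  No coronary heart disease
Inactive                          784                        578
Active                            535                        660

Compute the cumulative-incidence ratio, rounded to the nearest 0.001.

Cells: a = 784, b = 578, c = 535, d = 660.
Risk in exposed = 784/1362 = 0.57562; risk in unexposed = 535/1195 = 0.44770.
RR = 0.57562 / 0.44770 = 1.28574
The risk among the exposed is 1.29 times that among the unexposed.

1.286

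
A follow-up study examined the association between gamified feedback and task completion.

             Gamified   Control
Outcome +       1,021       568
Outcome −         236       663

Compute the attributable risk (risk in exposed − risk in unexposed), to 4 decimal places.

Reading the table with exposure as columns: a = 1021 (Gamified, case), b = 236 (Gamified, non-case), c = 568 (Control, case), d = 663.
Risk in exposed = 1021/1257 = 0.812251; risk in unexposed = 568/1231 = 0.461413.
Risk difference = 0.812251 − 0.461413 = 0.350838

0.3508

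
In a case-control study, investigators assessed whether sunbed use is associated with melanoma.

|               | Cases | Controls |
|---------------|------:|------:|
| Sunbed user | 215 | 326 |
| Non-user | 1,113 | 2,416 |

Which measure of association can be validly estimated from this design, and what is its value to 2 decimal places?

1.43

Cells: a = 215, b = 326, c = 1113, d = 2416.
This is a case-control study: participants were sampled on outcome status, so risks in the source population cannot be estimated directly — relative risk is not valid here. The odds ratio is the appropriate measure.
OR = (a·d)/(b·c) = (215 × 2416) / (326 × 1113) = 519440 / 362838 = 1.43160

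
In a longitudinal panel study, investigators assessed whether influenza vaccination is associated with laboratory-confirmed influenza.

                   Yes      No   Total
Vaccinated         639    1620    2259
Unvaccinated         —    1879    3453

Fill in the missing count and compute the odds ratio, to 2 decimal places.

0.47

The missing cell is in the unexposed row: 3453 − 1879 = 1574.
So a = 639, b = 1620, c = 1574, d = 1879.
OR = (a·d)/(b·c) = (639 × 1879) / (1620 × 1574) = 1200681 / 2549880 = 0.47088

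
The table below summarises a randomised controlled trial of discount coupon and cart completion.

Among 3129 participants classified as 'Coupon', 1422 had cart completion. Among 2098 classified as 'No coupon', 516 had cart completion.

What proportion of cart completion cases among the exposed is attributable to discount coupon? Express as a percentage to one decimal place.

45.9

From the description: a = 1422, b = 1707, c = 516, d = 1582.
Risk in exposed = 1422/3129 = 0.45446; risk in unexposed = 516/2098 = 0.24595.
RR = 0.45446/0.24595 = 1.84778
AR% = (RR − 1)/RR × 100 = (1.84778 − 1)/1.84778 × 100 = 45.8809%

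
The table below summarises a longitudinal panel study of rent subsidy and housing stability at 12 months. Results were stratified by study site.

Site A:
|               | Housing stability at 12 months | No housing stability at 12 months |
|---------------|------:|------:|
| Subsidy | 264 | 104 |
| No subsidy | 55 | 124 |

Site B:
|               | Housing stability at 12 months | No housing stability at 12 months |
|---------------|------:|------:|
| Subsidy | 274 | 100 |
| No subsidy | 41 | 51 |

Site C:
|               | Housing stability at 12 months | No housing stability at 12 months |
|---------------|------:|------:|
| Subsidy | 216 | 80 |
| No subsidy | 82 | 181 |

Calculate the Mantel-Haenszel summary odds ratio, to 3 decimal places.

5.156

OR_MH = Σ(aᵢdᵢ/nᵢ) / Σ(bᵢcᵢ/nᵢ), where nᵢ is the stratum total.
Stratum 1 (Site A): n = 547; a·d/n = 264·124/547 = 59.8464; b·c/n = 104·55/547 = 10.4570
Stratum 2 (Site B): n = 466; a·d/n = 274·51/466 = 29.9871; b·c/n = 100·41/466 = 8.7983
Stratum 3 (Site C): n = 559; a·d/n = 216·181/559 = 69.9392; b·c/n = 80·82/559 = 11.7352
OR_MH = (59.8464 + 29.9871 + 69.9392) / (10.4570 + 8.7983 + 11.7352) = 159.7727 / 30.9906 = 5.15553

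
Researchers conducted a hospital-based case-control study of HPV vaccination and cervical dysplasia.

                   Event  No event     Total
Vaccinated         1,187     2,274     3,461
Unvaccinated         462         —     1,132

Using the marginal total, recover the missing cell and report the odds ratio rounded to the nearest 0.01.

0.76

The missing cell is in the unexposed row: 1132 − 462 = 670.
So a = 1187, b = 2274, c = 462, d = 670.
OR = (a·d)/(b·c) = (1187 × 670) / (2274 × 462) = 795290 / 1050588 = 0.75700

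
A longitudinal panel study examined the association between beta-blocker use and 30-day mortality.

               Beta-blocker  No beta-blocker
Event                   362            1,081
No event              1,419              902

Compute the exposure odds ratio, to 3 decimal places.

0.213

Reading the table with exposure as columns: a = 362 (Beta-blocker, case), b = 1419 (Beta-blocker, non-case), c = 1081 (No beta-blocker, case), d = 902.
OR = (a·d)/(b·c) = (362 × 902) / (1419 × 1081) = 326524 / 1533939 = 0.21287
Exposure is associated with lower odds of 30-day mortality (OR = 0.21 < 1).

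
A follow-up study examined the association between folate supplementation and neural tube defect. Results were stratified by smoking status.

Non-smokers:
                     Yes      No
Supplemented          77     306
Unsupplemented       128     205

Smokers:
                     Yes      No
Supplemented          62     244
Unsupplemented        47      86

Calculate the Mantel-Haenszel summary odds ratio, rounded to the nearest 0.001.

0.423

OR_MH = Σ(aᵢdᵢ/nᵢ) / Σ(bᵢcᵢ/nᵢ), where nᵢ is the stratum total.
Stratum 1 (Non-smokers): n = 716; a·d/n = 77·205/716 = 22.0461; b·c/n = 306·128/716 = 54.7039
Stratum 2 (Smokers): n = 439; a·d/n = 62·86/439 = 12.1458; b·c/n = 244·47/439 = 26.1230
OR_MH = (22.0461 + 12.1458) / (54.7039 + 26.1230) = 34.1919 / 80.8269 = 0.42303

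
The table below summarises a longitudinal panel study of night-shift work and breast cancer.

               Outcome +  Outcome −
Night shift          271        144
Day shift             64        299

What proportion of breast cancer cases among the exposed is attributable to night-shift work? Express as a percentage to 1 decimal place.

73.0

Cells: a = 271, b = 144, c = 64, d = 299.
Risk in exposed = 271/415 = 0.65301; risk in unexposed = 64/363 = 0.17631.
RR = 0.65301/0.17631 = 3.70380
AR% = (RR − 1)/RR × 100 = (3.70380 − 1)/3.70380 × 100 = 73.0007%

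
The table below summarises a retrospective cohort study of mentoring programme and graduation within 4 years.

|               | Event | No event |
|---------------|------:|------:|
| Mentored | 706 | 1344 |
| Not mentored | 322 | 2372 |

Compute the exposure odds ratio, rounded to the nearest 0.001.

Cells: a = 706, b = 1344, c = 322, d = 2372.
OR = (a·d)/(b·c) = (706 × 2372) / (1344 × 322) = 1674632 / 432768 = 3.86958
The odds of graduation within 4 years are about 3.87 times as high in the mentored group.

3.870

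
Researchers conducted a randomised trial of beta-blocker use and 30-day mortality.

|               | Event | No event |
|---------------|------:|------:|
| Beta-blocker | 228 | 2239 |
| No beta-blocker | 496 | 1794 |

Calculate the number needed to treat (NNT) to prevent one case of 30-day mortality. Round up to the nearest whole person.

Risk in treated group = 228/2467 = 0.09242; risk in control = 496/2290 = 0.21659.
Absolute risk reduction = 0.21659 − 0.09242 = 0.12417
NNT = 1 / ARR = 1 / 0.12417 = 8.053 → round up → 9

9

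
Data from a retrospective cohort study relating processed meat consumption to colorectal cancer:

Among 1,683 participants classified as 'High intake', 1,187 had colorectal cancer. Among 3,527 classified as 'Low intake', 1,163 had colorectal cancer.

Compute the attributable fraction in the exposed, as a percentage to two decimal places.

53.25

From the description: a = 1187, b = 496, c = 1163, d = 2364.
Risk in exposed = 1187/1683 = 0.70529; risk in unexposed = 1163/3527 = 0.32974.
RR = 0.70529/0.32974 = 2.13891
AR% = (RR − 1)/RR × 100 = (2.13891 − 1)/2.13891 × 100 = 53.2472%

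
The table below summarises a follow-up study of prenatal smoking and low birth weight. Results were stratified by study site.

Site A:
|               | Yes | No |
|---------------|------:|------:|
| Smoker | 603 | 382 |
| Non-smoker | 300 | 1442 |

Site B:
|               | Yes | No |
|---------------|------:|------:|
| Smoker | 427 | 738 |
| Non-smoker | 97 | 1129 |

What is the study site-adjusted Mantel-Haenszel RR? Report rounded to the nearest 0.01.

3.88

RR_MH = Σ(aᵢ·n₀ᵢ/nᵢ) / Σ(cᵢ·n₁ᵢ/nᵢ), with n₁ᵢ = aᵢ+bᵢ (exposed), n₀ᵢ = cᵢ+dᵢ (unexposed), nᵢ = n₁ᵢ+n₀ᵢ.
Stratum 1 (Site A): n₁ = 985, n₀ = 1742, n = 2727; a·n₀/n = 603·1742/2727 = 385.1947; c·n₁/n = 300·985/2727 = 108.3608
Stratum 2 (Site B): n₁ = 1165, n₀ = 1226, n = 2391; a·n₀/n = 427·1226/2391 = 218.9469; c·n₁/n = 97·1165/2391 = 47.2627
RR_MH = (385.1947 + 218.9469) / (108.3608 + 47.2627) = 604.1416 / 155.6235 = 3.88207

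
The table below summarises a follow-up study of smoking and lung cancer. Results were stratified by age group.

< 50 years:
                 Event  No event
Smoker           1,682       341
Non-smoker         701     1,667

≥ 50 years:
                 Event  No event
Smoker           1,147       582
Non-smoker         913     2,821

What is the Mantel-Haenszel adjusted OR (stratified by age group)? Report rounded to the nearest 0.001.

8.113

OR_MH = Σ(aᵢdᵢ/nᵢ) / Σ(bᵢcᵢ/nᵢ), where nᵢ is the stratum total.
Stratum 1 (< 50 years): n = 4391; a·d/n = 1682·1667/4391 = 638.5548; b·c/n = 341·701/4391 = 54.4389
Stratum 2 (≥ 50 years): n = 5463; a·d/n = 1147·2821/5463 = 592.2912; b·c/n = 582·913/5463 = 97.2663
OR_MH = (638.5548 + 592.2912) / (54.4389 + 97.2663) = 1230.8460 / 151.7052 = 8.11341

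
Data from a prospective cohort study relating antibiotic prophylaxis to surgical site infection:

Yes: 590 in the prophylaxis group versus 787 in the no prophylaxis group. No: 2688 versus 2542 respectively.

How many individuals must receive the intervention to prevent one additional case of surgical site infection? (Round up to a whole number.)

Risk in treated group = 590/3278 = 0.17999; risk in control = 787/3329 = 0.23641.
Absolute risk reduction = 0.23641 − 0.17999 = 0.05642
NNT = 1 / ARR = 1 / 0.05642 = 17.724 → round up → 18

18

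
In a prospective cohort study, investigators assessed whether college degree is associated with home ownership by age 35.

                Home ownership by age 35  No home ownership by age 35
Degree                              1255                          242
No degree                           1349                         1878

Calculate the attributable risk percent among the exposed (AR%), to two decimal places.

50.14

Cells: a = 1255, b = 242, c = 1349, d = 1878.
Risk in exposed = 1255/1497 = 0.83834; risk in unexposed = 1349/3227 = 0.41804.
RR = 0.83834/0.41804 = 2.00544
AR% = (RR − 1)/RR × 100 = (2.00544 − 1)/2.00544 × 100 = 50.1355%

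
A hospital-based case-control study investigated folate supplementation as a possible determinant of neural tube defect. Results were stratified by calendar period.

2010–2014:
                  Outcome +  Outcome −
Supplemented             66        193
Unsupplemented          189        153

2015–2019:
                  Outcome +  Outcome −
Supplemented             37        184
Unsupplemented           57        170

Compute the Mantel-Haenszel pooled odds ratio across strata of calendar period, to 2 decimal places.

OR_MH = Σ(aᵢdᵢ/nᵢ) / Σ(bᵢcᵢ/nᵢ), where nᵢ is the stratum total.
Stratum 1 (2010–2014): n = 601; a·d/n = 66·153/601 = 16.8020; b·c/n = 193·189/601 = 60.6938
Stratum 2 (2015–2019): n = 448; a·d/n = 37·170/448 = 14.0402; b·c/n = 184·57/448 = 23.4107
OR_MH = (16.8020 + 14.0402) / (60.6938 + 23.4107) = 30.8422 / 84.1046 = 0.36671

0.37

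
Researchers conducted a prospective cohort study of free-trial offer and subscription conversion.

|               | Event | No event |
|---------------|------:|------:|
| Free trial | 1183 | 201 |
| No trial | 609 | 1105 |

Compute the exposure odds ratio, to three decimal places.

Cells: a = 1183, b = 201, c = 609, d = 1105.
OR = (a·d)/(b·c) = (1183 × 1105) / (201 × 609) = 1307215 / 122409 = 10.67908
The odds of subscription conversion are about 10.68 times as high in the free trial group.

10.679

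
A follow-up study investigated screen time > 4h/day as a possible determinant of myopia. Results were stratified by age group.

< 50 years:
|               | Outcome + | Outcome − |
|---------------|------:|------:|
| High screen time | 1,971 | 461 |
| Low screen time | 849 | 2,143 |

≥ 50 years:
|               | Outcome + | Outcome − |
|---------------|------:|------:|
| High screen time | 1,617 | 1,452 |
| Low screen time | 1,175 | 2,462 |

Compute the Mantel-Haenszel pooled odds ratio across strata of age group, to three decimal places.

OR_MH = Σ(aᵢdᵢ/nᵢ) / Σ(bᵢcᵢ/nᵢ), where nᵢ is the stratum total.
Stratum 1 (< 50 years): n = 5424; a·d/n = 1971·2143/5424 = 778.7340; b·c/n = 461·849/5424 = 72.1587
Stratum 2 (≥ 50 years): n = 6706; a·d/n = 1617·2462/6706 = 593.6555; b·c/n = 1452·1175/6706 = 254.4140
OR_MH = (778.7340 + 593.6555) / (72.1587 + 254.4140) = 1372.3895 / 326.5727 = 4.20240

4.202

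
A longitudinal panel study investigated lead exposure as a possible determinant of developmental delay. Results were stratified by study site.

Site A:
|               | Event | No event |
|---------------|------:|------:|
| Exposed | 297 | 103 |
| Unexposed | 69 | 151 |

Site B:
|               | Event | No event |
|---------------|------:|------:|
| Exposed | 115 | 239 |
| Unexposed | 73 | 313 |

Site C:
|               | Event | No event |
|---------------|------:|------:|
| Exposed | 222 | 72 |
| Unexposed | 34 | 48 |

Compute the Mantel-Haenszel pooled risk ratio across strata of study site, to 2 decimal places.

2.02

RR_MH = Σ(aᵢ·n₀ᵢ/nᵢ) / Σ(cᵢ·n₁ᵢ/nᵢ), with n₁ᵢ = aᵢ+bᵢ (exposed), n₀ᵢ = cᵢ+dᵢ (unexposed), nᵢ = n₁ᵢ+n₀ᵢ.
Stratum 1 (Site A): n₁ = 400, n₀ = 220, n = 620; a·n₀/n = 297·220/620 = 105.3871; c·n₁/n = 69·400/620 = 44.5161
Stratum 2 (Site B): n₁ = 354, n₀ = 386, n = 740; a·n₀/n = 115·386/740 = 59.9865; c·n₁/n = 73·354/740 = 34.9216
Stratum 3 (Site C): n₁ = 294, n₀ = 82, n = 376; a·n₀/n = 222·82/376 = 48.4149; c·n₁/n = 34·294/376 = 26.5851
RR_MH = (105.3871 + 59.9865 + 48.4149) / (44.5161 + 34.9216 + 26.5851) = 213.7885 / 106.0229 = 2.01644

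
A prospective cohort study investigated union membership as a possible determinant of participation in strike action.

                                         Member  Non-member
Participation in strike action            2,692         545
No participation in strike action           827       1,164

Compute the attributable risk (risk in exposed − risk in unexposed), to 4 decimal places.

0.4461

Reading the table with exposure as columns: a = 2692 (Member, case), b = 827 (Member, non-case), c = 545 (Non-member, case), d = 1164.
Risk in exposed = 2692/3519 = 0.764990; risk in unexposed = 545/1709 = 0.318900.
Risk difference = 0.764990 − 0.318900 = 0.446090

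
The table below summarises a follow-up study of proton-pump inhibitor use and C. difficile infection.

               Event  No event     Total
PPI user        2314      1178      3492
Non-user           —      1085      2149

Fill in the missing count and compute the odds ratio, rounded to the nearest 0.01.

The missing cell is in the unexposed row: 2149 − 1085 = 1064.
So a = 2314, b = 1178, c = 1064, d = 1085.
OR = (a·d)/(b·c) = (2314 × 1085) / (1178 × 1064) = 2510690 / 1253392 = 2.00312

2.00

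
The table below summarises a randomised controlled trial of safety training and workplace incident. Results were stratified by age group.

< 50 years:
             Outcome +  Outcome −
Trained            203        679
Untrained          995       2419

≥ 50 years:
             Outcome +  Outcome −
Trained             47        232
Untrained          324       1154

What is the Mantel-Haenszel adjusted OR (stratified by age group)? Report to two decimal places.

0.73

OR_MH = Σ(aᵢdᵢ/nᵢ) / Σ(bᵢcᵢ/nᵢ), where nᵢ is the stratum total.
Stratum 1 (< 50 years): n = 4296; a·d/n = 203·2419/4296 = 114.3056; b·c/n = 679·995/4296 = 157.2637
Stratum 2 (≥ 50 years): n = 1757; a·d/n = 47·1154/1757 = 30.8697; b·c/n = 232·324/1757 = 42.7820
OR_MH = (114.3056 + 30.8697) / (157.2637 + 42.7820) = 145.1753 / 200.0457 = 0.72571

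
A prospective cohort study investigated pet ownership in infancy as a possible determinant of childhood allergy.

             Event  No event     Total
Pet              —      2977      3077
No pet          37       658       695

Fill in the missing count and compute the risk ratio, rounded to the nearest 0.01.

The missing cell is in the exposed row: 3077 − 2977 = 100.
So a = 100, b = 2977, c = 37, d = 658.
RR = [a/(a+b)] / [c/(c+d)] = (100/3077) / (37/695) = 0.03250/0.05324 = 0.61046

0.61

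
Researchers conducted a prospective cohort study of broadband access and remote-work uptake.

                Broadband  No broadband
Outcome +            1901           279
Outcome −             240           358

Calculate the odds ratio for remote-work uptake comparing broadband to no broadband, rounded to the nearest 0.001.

10.164

Reading the table with exposure as columns: a = 1901 (Broadband, case), b = 240 (Broadband, non-case), c = 279 (No broadband, case), d = 358.
OR = (a·d)/(b·c) = (1901 × 358) / (240 × 279) = 680558 / 66960 = 10.16365
The odds of remote-work uptake are about 10.16 times as high in the broadband group.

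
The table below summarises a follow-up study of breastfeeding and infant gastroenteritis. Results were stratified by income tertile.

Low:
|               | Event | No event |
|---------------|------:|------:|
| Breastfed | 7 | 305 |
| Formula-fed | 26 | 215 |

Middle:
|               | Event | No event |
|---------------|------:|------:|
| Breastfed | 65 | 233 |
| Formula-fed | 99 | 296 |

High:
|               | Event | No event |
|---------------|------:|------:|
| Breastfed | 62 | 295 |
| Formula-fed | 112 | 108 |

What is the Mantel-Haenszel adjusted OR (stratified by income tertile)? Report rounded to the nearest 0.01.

0.40

OR_MH = Σ(aᵢdᵢ/nᵢ) / Σ(bᵢcᵢ/nᵢ), where nᵢ is the stratum total.
Stratum 1 (Low): n = 553; a·d/n = 7·215/553 = 2.7215; b·c/n = 305·26/553 = 14.3400
Stratum 2 (Middle): n = 693; a·d/n = 65·296/693 = 27.7633; b·c/n = 233·99/693 = 33.2857
Stratum 3 (High): n = 577; a·d/n = 62·108/577 = 11.6049; b·c/n = 295·112/577 = 57.2617
OR_MH = (2.7215 + 27.7633 + 11.6049) / (14.3400 + 33.2857 + 57.2617) = 42.0897 / 104.8874 = 0.40128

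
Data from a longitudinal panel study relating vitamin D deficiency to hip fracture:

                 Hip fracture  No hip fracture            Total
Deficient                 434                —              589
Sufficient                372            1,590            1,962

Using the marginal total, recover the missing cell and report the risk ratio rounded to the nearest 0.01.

The missing cell is in the exposed row: 589 − 434 = 155.
So a = 434, b = 155, c = 372, d = 1590.
RR = [a/(a+b)] / [c/(c+d)] = (434/589) / (372/1962) = 0.73684/0.18960 = 3.88625

3.89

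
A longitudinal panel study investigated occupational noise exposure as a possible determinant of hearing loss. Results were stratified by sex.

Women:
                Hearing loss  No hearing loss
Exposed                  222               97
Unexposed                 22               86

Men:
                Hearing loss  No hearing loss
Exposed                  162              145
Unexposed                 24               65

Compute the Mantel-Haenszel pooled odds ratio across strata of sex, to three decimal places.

OR_MH = Σ(aᵢdᵢ/nᵢ) / Σ(bᵢcᵢ/nᵢ), where nᵢ is the stratum total.
Stratum 1 (Women): n = 427; a·d/n = 222·86/427 = 44.7119; b·c/n = 97·22/427 = 4.9977
Stratum 2 (Men): n = 396; a·d/n = 162·65/396 = 26.5909; b·c/n = 145·24/396 = 8.7879
OR_MH = (44.7119 + 26.5909) / (4.9977 + 8.7879) = 71.3029 / 13.7855 = 5.17229

5.172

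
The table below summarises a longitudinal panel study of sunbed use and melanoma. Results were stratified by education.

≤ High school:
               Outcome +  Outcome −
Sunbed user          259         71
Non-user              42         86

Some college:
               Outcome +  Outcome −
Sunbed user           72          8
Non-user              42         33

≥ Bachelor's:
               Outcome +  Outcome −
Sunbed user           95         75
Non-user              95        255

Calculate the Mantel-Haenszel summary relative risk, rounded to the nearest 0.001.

2.062

RR_MH = Σ(aᵢ·n₀ᵢ/nᵢ) / Σ(cᵢ·n₁ᵢ/nᵢ), with n₁ᵢ = aᵢ+bᵢ (exposed), n₀ᵢ = cᵢ+dᵢ (unexposed), nᵢ = n₁ᵢ+n₀ᵢ.
Stratum 1 (≤ High school): n₁ = 330, n₀ = 128, n = 458; a·n₀/n = 259·128/458 = 72.3843; c·n₁/n = 42·330/458 = 30.2620
Stratum 2 (Some college): n₁ = 80, n₀ = 75, n = 155; a·n₀/n = 72·75/155 = 34.8387; c·n₁/n = 42·80/155 = 21.6774
Stratum 3 (≥ Bachelor's): n₁ = 170, n₀ = 350, n = 520; a·n₀/n = 95·350/520 = 63.9423; c·n₁/n = 95·170/520 = 31.0577
RR_MH = (72.3843 + 34.8387 + 63.9423) / (30.2620 + 21.6774 + 31.0577) = 171.1653 / 82.9971 = 2.06230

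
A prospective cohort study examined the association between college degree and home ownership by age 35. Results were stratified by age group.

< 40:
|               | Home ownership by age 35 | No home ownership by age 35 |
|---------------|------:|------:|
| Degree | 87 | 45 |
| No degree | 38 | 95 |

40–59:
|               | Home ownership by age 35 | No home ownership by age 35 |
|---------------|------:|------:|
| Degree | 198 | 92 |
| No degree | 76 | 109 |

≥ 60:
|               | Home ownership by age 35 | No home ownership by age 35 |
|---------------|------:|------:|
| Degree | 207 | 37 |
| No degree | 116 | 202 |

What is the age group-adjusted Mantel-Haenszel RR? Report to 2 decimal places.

2.06

RR_MH = Σ(aᵢ·n₀ᵢ/nᵢ) / Σ(cᵢ·n₁ᵢ/nᵢ), with n₁ᵢ = aᵢ+bᵢ (exposed), n₀ᵢ = cᵢ+dᵢ (unexposed), nᵢ = n₁ᵢ+n₀ᵢ.
Stratum 1 (< 40): n₁ = 132, n₀ = 133, n = 265; a·n₀/n = 87·133/265 = 43.6642; c·n₁/n = 38·132/265 = 18.9283
Stratum 2 (40–59): n₁ = 290, n₀ = 185, n = 475; a·n₀/n = 198·185/475 = 77.1158; c·n₁/n = 76·290/475 = 46.4000
Stratum 3 (≥ 60): n₁ = 244, n₀ = 318, n = 562; a·n₀/n = 207·318/562 = 117.1281; c·n₁/n = 116·244/562 = 50.3630
RR_MH = (43.6642 + 77.1158 + 117.1281) / (18.9283 + 46.4000 + 50.3630) = 237.9081 / 115.6913 = 2.05640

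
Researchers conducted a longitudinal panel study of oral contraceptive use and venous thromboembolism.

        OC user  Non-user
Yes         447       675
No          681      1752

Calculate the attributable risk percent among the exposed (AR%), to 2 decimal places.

Reading the table with exposure as columns: a = 447 (OC user, case), b = 681 (OC user, non-case), c = 675 (Non-user, case), d = 1752.
Risk in exposed = 447/1128 = 0.39628; risk in unexposed = 675/2427 = 0.27812.
RR = 0.39628/0.27812 = 1.42483
AR% = (RR − 1)/RR × 100 = (1.42483 − 1)/1.42483 × 100 = 29.8164%

29.82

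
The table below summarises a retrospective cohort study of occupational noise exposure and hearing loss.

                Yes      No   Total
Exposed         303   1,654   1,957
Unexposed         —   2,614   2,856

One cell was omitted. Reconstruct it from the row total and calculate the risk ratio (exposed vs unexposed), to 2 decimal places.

The missing cell is in the unexposed row: 2856 − 2614 = 242.
So a = 303, b = 1654, c = 242, d = 2614.
RR = [a/(a+b)] / [c/(c+d)] = (303/1957) / (242/2856) = 0.15483/0.08473 = 1.82724

1.83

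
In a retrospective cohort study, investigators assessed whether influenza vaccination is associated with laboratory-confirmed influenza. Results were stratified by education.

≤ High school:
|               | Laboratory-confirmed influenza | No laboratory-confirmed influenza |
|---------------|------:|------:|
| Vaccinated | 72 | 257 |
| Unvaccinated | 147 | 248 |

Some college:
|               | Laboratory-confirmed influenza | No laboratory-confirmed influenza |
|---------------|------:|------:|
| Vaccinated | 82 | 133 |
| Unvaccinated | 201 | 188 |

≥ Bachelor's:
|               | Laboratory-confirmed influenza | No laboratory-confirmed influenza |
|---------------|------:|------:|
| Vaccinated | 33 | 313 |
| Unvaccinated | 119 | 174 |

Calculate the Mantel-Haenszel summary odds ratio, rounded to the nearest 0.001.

OR_MH = Σ(aᵢdᵢ/nᵢ) / Σ(bᵢcᵢ/nᵢ), where nᵢ is the stratum total.
Stratum 1 (≤ High school): n = 724; a·d/n = 72·248/724 = 24.6630; b·c/n = 257·147/724 = 52.1809
Stratum 2 (Some college): n = 604; a·d/n = 82·188/604 = 25.5232; b·c/n = 133·201/604 = 44.2599
Stratum 3 (≥ Bachelor's): n = 639; a·d/n = 33·174/639 = 8.9859; b·c/n = 313·119/639 = 58.2895
OR_MH = (24.6630 + 25.5232 + 8.9859) / (52.1809 + 44.2599 + 58.2895) = 59.1721 / 154.7304 = 0.38242

0.382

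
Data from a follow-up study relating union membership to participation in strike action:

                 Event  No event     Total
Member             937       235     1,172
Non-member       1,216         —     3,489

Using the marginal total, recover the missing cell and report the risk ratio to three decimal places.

2.294

The missing cell is in the unexposed row: 3489 − 1216 = 2273.
So a = 937, b = 235, c = 1216, d = 2273.
RR = [a/(a+b)] / [c/(c+d)] = (937/1172) / (1216/3489) = 0.79949/0.34852 = 2.29393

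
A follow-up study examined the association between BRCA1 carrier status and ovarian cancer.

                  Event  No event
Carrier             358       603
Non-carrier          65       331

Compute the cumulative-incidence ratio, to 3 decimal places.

Cells: a = 358, b = 603, c = 65, d = 331.
Risk in exposed = 358/961 = 0.37253; risk in unexposed = 65/396 = 0.16414.
RR = 0.37253 / 0.16414 = 2.26956
The risk among the exposed is 2.27 times that among the unexposed.

2.270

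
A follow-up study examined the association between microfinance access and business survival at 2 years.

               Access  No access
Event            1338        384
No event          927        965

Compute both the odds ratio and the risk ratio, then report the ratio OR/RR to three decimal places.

1.748

Reading the table with exposure as columns: a = 1338 (Access, case), b = 927 (Access, non-case), c = 384 (No access, case), d = 965.
OR = (1338·965)/(927·384) = 1291170/355968 = 3.62721
Risk in exposed = 1338/2265 = 0.59073; risk in unexposed = 384/1349 = 0.28466; RR = 2.07524
OR/RR = 3.62721 / 2.07524 = 1.74785
The outcome is not rare, so the OR lies further from 1 than the RR.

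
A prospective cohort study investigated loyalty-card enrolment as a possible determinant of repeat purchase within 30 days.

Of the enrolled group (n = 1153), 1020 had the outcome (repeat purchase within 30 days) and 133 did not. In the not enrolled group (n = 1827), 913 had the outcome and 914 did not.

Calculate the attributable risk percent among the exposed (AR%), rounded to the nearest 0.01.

From the description: a = 1020, b = 133, c = 913, d = 914.
Risk in exposed = 1020/1153 = 0.88465; risk in unexposed = 913/1827 = 0.49973.
RR = 0.88465/0.49973 = 1.77027
AR% = (RR − 1)/RR × 100 = (1.77027 − 1)/1.77027 × 100 = 43.5113%

43.51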